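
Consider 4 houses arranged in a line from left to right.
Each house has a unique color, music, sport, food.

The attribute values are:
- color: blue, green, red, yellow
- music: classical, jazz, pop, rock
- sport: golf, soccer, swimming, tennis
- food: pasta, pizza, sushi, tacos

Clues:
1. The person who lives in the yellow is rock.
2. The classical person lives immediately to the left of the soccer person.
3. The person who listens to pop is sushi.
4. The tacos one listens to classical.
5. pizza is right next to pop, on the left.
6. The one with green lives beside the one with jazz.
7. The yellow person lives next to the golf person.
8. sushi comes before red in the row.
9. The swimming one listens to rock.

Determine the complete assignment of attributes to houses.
Solution:

House | Color | Music | Sport | Food
------------------------------------
  1   | yellow | rock | swimming | pizza
  2   | blue | pop | golf | sushi
  3   | green | classical | tennis | tacos
  4   | red | jazz | soccer | pasta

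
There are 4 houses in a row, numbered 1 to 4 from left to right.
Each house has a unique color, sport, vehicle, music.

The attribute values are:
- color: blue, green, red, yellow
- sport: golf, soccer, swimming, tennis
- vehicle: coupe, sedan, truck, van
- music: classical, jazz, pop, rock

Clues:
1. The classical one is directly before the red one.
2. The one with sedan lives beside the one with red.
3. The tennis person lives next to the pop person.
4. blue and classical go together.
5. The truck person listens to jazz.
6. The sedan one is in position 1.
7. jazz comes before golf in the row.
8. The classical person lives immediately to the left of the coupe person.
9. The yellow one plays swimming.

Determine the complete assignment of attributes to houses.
Solution:

House | Color | Sport | Vehicle | Music
---------------------------------------
  1   | blue | tennis | sedan | classical
  2   | red | soccer | coupe | pop
  3   | yellow | swimming | truck | jazz
  4   | green | golf | van | rock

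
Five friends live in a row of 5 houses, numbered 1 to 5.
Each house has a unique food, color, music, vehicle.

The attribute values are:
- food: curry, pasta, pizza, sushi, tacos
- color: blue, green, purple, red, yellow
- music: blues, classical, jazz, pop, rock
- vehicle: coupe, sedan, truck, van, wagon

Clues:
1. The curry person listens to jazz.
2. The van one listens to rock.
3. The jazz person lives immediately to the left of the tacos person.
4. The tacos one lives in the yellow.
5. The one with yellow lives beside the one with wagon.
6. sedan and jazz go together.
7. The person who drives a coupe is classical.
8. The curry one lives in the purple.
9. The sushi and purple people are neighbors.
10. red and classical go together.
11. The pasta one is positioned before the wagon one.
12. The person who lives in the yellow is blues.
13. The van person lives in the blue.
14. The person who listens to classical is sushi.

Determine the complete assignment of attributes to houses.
Solution:

House | Food | Color | Music | Vehicle
--------------------------------------
  1   | pasta | blue | rock | van
  2   | sushi | red | classical | coupe
  3   | curry | purple | jazz | sedan
  4   | tacos | yellow | blues | truck
  5   | pizza | green | pop | wagon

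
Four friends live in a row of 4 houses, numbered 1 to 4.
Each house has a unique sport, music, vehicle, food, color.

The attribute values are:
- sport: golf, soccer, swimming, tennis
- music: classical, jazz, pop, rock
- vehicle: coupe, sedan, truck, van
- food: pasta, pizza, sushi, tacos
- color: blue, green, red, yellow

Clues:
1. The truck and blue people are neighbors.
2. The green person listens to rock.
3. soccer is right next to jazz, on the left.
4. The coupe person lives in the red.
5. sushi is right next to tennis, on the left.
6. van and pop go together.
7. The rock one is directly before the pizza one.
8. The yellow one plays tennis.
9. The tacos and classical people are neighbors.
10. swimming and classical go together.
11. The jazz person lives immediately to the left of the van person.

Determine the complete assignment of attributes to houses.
Solution:

House | Sport | Music | Vehicle | Food | Color
----------------------------------------------
  1   | soccer | rock | sedan | sushi | green
  2   | tennis | jazz | truck | pizza | yellow
  3   | golf | pop | van | tacos | blue
  4   | swimming | classical | coupe | pasta | red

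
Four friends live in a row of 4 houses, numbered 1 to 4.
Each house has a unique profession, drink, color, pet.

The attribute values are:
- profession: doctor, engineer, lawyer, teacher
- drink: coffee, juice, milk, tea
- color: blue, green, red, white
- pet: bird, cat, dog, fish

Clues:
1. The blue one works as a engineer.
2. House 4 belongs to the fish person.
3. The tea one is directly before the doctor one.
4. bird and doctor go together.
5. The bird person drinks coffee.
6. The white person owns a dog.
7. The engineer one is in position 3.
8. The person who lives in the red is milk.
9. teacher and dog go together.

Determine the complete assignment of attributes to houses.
Solution:

House | Profession | Drink | Color | Pet
----------------------------------------
  1   | teacher | tea | white | dog
  2   | doctor | coffee | green | bird
  3   | engineer | juice | blue | cat
  4   | lawyer | milk | red | fish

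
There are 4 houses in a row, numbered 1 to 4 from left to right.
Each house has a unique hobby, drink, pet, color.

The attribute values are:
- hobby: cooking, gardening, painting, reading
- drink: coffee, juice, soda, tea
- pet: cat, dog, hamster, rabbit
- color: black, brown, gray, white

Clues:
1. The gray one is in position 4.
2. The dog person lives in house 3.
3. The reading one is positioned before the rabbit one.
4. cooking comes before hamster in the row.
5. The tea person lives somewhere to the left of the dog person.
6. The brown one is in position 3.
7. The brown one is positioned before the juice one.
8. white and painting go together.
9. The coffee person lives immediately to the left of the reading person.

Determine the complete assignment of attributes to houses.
Solution:

House | Hobby | Drink | Pet | Color
-----------------------------------
  1   | cooking | tea | cat | black
  2   | painting | coffee | hamster | white
  3   | reading | soda | dog | brown
  4   | gardening | juice | rabbit | gray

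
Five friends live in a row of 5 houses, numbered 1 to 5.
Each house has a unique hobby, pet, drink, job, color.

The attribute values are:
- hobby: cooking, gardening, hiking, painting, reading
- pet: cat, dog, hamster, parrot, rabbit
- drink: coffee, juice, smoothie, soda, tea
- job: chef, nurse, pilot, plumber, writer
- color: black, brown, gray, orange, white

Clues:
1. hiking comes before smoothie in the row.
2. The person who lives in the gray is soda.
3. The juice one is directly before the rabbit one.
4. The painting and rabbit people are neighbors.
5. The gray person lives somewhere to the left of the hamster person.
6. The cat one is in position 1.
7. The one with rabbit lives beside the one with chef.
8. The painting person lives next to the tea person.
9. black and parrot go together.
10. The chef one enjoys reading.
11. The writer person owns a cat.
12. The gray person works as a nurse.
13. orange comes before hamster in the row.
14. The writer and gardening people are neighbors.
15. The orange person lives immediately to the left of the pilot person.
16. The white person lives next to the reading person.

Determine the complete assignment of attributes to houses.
Solution:

House | Hobby | Pet | Drink | Job | Color
-----------------------------------------
  1   | painting | cat | juice | writer | orange
  2   | gardening | rabbit | tea | pilot | white
  3   | reading | parrot | coffee | chef | black
  4   | hiking | dog | soda | nurse | gray
  5   | cooking | hamster | smoothie | plumber | brown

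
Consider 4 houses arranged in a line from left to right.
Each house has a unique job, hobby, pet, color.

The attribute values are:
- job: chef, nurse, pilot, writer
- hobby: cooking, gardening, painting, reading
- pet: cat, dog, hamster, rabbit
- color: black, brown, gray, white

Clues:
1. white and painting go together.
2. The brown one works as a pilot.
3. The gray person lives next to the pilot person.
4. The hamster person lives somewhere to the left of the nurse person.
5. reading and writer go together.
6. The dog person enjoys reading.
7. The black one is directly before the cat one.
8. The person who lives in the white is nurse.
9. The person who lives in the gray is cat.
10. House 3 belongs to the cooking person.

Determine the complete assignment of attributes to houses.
Solution:

House | Job | Hobby | Pet | Color
---------------------------------
  1   | writer | reading | dog | black
  2   | chef | gardening | cat | gray
  3   | pilot | cooking | hamster | brown
  4   | nurse | painting | rabbit | white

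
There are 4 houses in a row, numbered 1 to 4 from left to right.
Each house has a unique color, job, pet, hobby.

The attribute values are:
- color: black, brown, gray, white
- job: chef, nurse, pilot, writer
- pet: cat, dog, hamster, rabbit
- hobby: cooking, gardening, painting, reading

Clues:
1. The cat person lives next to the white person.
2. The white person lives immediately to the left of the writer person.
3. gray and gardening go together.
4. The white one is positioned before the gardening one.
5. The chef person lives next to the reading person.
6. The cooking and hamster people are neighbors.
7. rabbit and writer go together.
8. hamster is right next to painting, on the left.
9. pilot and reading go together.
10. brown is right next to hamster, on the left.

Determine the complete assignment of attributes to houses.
Solution:

House | Color | Job | Pet | Hobby
---------------------------------
  1   | brown | chef | cat | cooking
  2   | white | pilot | hamster | reading
  3   | black | writer | rabbit | painting
  4   | gray | nurse | dog | gardening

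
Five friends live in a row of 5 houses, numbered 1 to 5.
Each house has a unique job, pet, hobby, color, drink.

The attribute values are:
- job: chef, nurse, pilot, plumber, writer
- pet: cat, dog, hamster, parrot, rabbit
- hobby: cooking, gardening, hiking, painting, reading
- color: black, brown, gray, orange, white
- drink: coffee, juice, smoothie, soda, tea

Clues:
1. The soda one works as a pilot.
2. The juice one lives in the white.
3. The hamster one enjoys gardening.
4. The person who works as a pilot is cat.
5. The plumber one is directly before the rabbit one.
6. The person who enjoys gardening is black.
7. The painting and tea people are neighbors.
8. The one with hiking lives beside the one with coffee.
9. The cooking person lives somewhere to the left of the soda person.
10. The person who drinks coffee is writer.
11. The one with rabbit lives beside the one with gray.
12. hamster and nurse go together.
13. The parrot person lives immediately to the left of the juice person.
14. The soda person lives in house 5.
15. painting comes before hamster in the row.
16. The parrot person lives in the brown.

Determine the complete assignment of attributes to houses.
Solution:

House | Job | Pet | Hobby | Color | Drink
-----------------------------------------
  1   | plumber | parrot | cooking | brown | smoothie
  2   | chef | rabbit | hiking | white | juice
  3   | writer | dog | painting | gray | coffee
  4   | nurse | hamster | gardening | black | tea
  5   | pilot | cat | reading | orange | soda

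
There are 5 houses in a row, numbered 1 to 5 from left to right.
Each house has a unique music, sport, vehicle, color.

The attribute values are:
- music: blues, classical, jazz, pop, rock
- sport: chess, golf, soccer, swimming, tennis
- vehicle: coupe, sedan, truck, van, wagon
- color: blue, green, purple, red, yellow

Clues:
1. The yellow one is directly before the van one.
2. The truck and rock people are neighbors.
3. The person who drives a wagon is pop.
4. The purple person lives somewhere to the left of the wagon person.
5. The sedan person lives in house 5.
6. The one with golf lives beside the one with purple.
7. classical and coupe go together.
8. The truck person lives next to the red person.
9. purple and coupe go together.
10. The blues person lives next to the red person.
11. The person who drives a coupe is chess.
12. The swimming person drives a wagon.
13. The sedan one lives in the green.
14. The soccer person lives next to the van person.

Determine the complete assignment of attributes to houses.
Solution:

House | Music | Sport | Vehicle | Color
---------------------------------------
  1   | blues | soccer | truck | yellow
  2   | rock | golf | van | red
  3   | classical | chess | coupe | purple
  4   | pop | swimming | wagon | blue
  5   | jazz | tennis | sedan | green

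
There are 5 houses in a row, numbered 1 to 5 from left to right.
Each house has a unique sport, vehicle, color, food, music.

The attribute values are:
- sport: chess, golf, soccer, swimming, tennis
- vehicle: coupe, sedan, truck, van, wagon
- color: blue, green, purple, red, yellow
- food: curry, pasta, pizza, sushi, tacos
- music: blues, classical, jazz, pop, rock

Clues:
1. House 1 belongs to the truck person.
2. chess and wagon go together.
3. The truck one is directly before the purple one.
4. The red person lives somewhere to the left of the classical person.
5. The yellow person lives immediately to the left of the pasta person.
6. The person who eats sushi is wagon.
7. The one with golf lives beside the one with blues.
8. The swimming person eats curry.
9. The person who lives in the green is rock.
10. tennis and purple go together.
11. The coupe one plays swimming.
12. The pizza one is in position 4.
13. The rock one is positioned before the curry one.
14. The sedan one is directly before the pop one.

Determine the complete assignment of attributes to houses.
Solution:

House | Sport | Vehicle | Color | Food | Music
----------------------------------------------
  1   | golf | truck | yellow | tacos | jazz
  2   | tennis | sedan | purple | pasta | blues
  3   | chess | wagon | red | sushi | pop
  4   | soccer | van | green | pizza | rock
  5   | swimming | coupe | blue | curry | classical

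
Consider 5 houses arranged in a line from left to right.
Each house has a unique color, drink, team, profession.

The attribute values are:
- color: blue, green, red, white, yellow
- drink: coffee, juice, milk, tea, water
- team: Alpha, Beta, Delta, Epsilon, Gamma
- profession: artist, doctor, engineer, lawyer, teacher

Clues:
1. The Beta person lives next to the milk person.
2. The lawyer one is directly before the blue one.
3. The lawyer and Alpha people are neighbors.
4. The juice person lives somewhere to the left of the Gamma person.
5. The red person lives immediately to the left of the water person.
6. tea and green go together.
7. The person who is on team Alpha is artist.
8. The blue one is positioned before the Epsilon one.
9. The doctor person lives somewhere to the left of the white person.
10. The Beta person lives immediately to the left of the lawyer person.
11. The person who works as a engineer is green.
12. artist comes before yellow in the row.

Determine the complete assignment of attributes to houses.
Solution:

House | Color | Drink | Team | Profession
-----------------------------------------
  1   | green | tea | Beta | engineer
  2   | red | milk | Delta | lawyer
  3   | blue | water | Alpha | artist
  4   | yellow | juice | Epsilon | doctor
  5   | white | coffee | Gamma | teacher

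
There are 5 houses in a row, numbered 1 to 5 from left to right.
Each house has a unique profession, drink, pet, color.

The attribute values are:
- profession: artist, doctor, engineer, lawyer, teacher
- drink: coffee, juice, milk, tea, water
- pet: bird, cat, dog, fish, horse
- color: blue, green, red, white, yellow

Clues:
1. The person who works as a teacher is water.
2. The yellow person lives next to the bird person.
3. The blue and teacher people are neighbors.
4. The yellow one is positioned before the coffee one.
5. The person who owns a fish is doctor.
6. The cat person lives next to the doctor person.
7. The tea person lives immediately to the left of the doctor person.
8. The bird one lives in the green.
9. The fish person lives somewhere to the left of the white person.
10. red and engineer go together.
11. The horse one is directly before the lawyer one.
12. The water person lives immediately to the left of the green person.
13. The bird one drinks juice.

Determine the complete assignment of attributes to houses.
Solution:

House | Profession | Drink | Pet | Color
----------------------------------------
  1   | engineer | tea | cat | red
  2   | doctor | milk | fish | blue
  3   | teacher | water | horse | yellow
  4   | lawyer | juice | bird | green
  5   | artist | coffee | dog | white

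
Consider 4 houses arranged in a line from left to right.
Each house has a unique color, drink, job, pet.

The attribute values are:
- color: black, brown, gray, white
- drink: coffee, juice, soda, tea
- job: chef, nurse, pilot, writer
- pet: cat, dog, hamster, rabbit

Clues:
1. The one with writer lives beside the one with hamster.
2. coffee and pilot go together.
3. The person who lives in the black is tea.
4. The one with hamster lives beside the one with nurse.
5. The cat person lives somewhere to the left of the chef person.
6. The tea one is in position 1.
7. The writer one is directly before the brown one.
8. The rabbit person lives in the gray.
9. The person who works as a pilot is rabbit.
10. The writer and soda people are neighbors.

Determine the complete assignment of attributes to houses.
Solution:

House | Color | Drink | Job | Pet
---------------------------------
  1   | black | tea | writer | cat
  2   | brown | soda | chef | hamster
  3   | white | juice | nurse | dog
  4   | gray | coffee | pilot | rabbit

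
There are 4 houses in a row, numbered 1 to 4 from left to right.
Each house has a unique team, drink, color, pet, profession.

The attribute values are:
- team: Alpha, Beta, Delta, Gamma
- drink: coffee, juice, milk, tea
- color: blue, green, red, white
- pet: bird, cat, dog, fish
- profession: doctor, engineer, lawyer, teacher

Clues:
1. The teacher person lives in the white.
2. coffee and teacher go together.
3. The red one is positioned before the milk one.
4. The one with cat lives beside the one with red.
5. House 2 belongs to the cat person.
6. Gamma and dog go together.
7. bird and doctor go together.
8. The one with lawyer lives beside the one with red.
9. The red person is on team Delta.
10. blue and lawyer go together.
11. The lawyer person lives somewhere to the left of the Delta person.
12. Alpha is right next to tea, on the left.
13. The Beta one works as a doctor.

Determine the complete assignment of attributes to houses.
Solution:

House | Team | Drink | Color | Pet | Profession
-----------------------------------------------
  1   | Gamma | coffee | white | dog | teacher
  2   | Alpha | juice | blue | cat | lawyer
  3   | Delta | tea | red | fish | engineer
  4   | Beta | milk | green | bird | doctor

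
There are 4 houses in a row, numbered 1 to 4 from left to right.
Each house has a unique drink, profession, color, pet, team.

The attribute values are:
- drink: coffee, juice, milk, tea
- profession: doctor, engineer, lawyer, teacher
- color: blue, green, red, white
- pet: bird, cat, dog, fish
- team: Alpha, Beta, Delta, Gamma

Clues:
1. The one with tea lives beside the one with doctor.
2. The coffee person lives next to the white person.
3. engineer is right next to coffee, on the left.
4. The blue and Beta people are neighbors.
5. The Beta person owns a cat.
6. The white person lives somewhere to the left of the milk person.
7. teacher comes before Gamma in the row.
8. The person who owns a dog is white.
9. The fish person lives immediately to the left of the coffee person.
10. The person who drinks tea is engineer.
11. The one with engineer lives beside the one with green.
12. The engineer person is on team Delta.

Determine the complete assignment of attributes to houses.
Solution:

House | Drink | Profession | Color | Pet | Team
-----------------------------------------------
  1   | tea | engineer | blue | fish | Delta
  2   | coffee | doctor | green | cat | Beta
  3   | juice | teacher | white | dog | Alpha
  4   | milk | lawyer | red | bird | Gamma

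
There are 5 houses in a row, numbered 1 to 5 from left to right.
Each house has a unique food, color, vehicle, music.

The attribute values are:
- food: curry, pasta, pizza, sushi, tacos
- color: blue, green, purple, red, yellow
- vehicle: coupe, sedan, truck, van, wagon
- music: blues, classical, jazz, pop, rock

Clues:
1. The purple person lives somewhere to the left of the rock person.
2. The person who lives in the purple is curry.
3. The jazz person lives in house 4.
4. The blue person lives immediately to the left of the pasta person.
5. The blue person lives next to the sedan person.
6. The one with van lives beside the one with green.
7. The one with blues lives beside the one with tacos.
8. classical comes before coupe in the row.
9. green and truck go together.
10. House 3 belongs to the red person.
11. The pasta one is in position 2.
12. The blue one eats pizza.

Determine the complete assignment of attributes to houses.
Solution:

House | Food | Color | Vehicle | Music
--------------------------------------
  1   | pizza | blue | wagon | classical
  2   | pasta | yellow | sedan | blues
  3   | tacos | red | coupe | pop
  4   | curry | purple | van | jazz
  5   | sushi | green | truck | rock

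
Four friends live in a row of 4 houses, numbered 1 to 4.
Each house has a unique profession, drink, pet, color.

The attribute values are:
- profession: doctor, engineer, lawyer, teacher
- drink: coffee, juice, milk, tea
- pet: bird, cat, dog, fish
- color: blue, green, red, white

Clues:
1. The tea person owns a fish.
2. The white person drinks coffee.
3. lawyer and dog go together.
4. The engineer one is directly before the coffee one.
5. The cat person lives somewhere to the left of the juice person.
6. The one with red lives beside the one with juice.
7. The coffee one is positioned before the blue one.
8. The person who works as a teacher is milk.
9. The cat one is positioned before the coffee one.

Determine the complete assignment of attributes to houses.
Solution:

House | Profession | Drink | Pet | Color
----------------------------------------
  1   | teacher | milk | cat | red
  2   | engineer | juice | bird | green
  3   | lawyer | coffee | dog | white
  4   | doctor | tea | fish | blue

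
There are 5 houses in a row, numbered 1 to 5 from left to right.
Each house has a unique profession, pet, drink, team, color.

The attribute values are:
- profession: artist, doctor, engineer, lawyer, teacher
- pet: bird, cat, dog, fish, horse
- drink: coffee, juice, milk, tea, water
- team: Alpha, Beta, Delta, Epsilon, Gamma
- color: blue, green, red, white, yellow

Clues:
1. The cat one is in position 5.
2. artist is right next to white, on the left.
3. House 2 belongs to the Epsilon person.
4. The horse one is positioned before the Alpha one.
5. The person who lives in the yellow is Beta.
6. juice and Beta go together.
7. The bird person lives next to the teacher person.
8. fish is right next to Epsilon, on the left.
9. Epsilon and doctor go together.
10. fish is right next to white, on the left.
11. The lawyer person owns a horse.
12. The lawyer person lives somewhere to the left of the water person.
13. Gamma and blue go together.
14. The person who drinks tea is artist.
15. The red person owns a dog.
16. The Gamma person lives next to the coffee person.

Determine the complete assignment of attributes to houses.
Solution:

House | Profession | Pet | Drink | Team | Color
-----------------------------------------------
  1   | artist | fish | tea | Gamma | blue
  2   | doctor | bird | coffee | Epsilon | white
  3   | teacher | dog | milk | Delta | red
  4   | lawyer | horse | juice | Beta | yellow
  5   | engineer | cat | water | Alpha | green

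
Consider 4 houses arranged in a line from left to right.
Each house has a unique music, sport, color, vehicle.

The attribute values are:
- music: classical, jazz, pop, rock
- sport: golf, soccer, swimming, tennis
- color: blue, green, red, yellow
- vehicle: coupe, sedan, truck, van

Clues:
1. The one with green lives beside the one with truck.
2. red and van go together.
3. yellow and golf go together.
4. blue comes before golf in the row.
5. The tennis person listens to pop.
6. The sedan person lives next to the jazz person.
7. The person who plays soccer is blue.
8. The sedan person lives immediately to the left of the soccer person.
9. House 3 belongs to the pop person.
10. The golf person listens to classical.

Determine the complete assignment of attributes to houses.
Solution:

House | Music | Sport | Color | Vehicle
---------------------------------------
  1   | rock | swimming | green | sedan
  2   | jazz | soccer | blue | truck
  3   | pop | tennis | red | van
  4   | classical | golf | yellow | coupe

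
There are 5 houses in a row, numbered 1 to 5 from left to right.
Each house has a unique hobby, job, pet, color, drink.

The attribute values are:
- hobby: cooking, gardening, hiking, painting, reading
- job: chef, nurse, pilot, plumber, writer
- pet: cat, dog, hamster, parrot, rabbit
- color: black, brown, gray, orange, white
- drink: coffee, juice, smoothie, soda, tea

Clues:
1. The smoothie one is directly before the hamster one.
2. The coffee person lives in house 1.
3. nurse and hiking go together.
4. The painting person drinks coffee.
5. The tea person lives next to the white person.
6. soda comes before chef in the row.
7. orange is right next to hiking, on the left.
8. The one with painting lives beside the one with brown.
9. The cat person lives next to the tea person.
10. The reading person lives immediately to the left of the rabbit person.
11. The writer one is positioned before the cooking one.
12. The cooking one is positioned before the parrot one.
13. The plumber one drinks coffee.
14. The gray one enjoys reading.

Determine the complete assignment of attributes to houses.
Solution:

House | Hobby | Job | Pet | Color | Drink
-----------------------------------------
  1   | painting | plumber | dog | orange | coffee
  2   | hiking | nurse | cat | brown | smoothie
  3   | reading | writer | hamster | gray | tea
  4   | cooking | pilot | rabbit | white | soda
  5   | gardening | chef | parrot | black | juice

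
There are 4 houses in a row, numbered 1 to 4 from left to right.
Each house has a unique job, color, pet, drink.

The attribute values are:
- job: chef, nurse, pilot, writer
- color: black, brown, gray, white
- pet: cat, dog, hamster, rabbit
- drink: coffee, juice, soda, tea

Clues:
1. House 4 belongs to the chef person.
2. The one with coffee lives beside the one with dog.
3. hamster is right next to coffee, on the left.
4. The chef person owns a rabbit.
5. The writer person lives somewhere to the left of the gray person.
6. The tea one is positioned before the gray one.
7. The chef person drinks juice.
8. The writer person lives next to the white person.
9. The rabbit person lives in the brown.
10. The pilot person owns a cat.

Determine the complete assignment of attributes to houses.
Solution:

House | Job | Color | Pet | Drink
---------------------------------
  1   | writer | black | hamster | tea
  2   | pilot | white | cat | coffee
  3   | nurse | gray | dog | soda
  4   | chef | brown | rabbit | juice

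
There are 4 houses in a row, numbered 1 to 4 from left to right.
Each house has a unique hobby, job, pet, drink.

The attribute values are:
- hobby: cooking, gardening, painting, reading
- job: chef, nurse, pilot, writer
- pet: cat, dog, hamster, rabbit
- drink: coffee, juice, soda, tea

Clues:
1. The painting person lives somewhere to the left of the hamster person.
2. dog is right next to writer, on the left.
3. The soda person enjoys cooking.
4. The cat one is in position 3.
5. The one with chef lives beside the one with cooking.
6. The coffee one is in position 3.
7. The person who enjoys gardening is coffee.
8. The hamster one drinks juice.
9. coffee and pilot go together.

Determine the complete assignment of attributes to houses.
Solution:

House | Hobby | Job | Pet | Drink
---------------------------------
  1   | painting | chef | dog | tea
  2   | cooking | writer | rabbit | soda
  3   | gardening | pilot | cat | coffee
  4   | reading | nurse | hamster | juice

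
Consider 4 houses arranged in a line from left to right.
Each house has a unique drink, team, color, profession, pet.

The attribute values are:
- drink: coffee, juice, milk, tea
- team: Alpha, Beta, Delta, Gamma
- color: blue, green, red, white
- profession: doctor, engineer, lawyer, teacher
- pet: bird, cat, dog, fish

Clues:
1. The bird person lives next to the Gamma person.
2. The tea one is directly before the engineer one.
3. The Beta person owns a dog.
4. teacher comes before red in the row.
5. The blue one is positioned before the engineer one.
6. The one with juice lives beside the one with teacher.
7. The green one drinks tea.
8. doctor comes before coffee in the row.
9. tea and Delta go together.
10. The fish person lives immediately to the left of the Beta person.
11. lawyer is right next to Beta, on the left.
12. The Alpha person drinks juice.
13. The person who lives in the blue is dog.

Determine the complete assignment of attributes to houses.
Solution:

House | Drink | Team | Color | Profession | Pet
-----------------------------------------------
  1   | juice | Alpha | white | lawyer | fish
  2   | milk | Beta | blue | teacher | dog
  3   | tea | Delta | green | doctor | bird
  4   | coffee | Gamma | red | engineer | cat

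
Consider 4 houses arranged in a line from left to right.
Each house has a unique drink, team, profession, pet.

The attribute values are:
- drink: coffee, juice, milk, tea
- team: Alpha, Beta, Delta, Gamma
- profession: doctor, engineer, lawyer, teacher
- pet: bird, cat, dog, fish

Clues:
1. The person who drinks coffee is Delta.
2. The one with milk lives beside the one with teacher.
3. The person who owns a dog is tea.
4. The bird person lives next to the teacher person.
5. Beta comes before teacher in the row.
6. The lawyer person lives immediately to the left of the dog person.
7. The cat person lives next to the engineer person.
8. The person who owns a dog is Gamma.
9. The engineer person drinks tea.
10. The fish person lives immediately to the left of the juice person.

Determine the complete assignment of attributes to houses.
Solution:

House | Drink | Team | Profession | Pet
---------------------------------------
  1   | milk | Beta | doctor | bird
  2   | coffee | Delta | teacher | fish
  3   | juice | Alpha | lawyer | cat
  4   | tea | Gamma | engineer | dog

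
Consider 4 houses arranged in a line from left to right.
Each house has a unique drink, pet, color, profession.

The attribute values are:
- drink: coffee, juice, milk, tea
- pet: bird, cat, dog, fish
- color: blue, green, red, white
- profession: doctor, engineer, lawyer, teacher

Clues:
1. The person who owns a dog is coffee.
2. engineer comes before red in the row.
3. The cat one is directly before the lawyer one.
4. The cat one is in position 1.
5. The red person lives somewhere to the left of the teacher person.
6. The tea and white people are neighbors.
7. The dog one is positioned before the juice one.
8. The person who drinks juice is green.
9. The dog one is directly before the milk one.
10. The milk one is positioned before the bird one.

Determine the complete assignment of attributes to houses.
Solution:

House | Drink | Pet | Color | Profession
----------------------------------------
  1   | tea | cat | blue | engineer
  2   | coffee | dog | white | lawyer
  3   | milk | fish | red | doctor
  4   | juice | bird | green | teacher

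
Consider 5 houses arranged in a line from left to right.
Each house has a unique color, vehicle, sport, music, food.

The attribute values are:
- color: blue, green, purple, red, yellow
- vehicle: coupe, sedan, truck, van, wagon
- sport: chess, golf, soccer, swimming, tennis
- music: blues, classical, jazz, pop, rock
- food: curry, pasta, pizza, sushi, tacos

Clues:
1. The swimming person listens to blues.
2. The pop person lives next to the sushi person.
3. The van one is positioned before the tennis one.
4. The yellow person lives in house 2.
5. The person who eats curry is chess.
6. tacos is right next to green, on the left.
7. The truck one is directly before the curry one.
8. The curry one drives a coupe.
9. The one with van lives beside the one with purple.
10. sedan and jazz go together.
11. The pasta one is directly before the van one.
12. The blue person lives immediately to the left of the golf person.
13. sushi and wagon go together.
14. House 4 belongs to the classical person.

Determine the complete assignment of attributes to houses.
Solution:

House | Color | Vehicle | Sport | Music | Food
----------------------------------------------
  1   | blue | sedan | soccer | jazz | pasta
  2   | yellow | van | golf | pop | pizza
  3   | purple | wagon | swimming | blues | sushi
  4   | red | truck | tennis | classical | tacos
  5   | green | coupe | chess | rock | curry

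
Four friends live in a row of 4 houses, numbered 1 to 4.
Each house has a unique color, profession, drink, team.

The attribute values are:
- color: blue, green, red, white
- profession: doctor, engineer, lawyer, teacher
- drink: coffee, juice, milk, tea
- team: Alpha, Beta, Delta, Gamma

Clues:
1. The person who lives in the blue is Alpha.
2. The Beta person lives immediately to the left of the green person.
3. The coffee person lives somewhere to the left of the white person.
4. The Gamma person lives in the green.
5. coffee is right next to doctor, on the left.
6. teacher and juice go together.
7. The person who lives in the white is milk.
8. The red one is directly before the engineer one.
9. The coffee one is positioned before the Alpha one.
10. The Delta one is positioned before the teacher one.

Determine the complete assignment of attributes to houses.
Solution:

House | Color | Profession | Drink | Team
-----------------------------------------
  1   | red | lawyer | tea | Beta
  2   | green | engineer | coffee | Gamma
  3   | white | doctor | milk | Delta
  4   | blue | teacher | juice | Alpha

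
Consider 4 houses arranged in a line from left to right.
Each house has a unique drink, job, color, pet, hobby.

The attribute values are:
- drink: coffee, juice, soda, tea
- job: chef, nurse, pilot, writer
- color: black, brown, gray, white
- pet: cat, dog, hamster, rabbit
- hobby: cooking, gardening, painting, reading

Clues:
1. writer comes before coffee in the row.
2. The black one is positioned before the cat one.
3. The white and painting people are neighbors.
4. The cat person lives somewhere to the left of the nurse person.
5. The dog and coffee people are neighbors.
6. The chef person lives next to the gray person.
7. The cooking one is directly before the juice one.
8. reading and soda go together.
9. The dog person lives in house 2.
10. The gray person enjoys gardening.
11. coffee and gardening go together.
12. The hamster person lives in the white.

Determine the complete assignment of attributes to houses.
Solution:

House | Drink | Job | Color | Pet | Hobby
-----------------------------------------
  1   | tea | writer | white | hamster | cooking
  2   | juice | chef | black | dog | painting
  3   | coffee | pilot | gray | cat | gardening
  4   | soda | nurse | brown | rabbit | reading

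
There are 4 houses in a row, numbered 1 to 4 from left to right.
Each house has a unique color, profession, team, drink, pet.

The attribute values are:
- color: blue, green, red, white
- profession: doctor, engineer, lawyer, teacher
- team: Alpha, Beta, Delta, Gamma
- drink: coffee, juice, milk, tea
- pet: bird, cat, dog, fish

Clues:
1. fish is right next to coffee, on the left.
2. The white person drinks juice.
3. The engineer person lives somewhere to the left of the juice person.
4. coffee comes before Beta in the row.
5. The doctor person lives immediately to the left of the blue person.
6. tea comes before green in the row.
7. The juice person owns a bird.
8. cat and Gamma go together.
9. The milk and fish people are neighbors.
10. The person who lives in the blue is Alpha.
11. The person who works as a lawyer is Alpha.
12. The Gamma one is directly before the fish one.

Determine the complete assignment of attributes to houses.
Solution:

House | Color | Profession | Team | Drink | Pet
-----------------------------------------------
  1   | red | doctor | Gamma | milk | cat
  2   | blue | lawyer | Alpha | tea | fish
  3   | green | engineer | Delta | coffee | dog
  4   | white | teacher | Beta | juice | bird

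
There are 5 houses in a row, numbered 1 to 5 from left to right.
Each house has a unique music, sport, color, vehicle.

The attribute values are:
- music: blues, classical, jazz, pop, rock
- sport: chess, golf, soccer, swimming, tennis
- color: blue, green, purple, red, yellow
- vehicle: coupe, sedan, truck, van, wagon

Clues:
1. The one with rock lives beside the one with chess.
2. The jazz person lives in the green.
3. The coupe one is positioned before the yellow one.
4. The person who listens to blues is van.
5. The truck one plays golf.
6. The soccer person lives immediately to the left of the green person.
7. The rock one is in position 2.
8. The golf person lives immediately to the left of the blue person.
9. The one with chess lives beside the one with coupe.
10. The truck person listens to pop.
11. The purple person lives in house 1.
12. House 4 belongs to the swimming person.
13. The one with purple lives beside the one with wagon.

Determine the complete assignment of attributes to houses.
Solution:

House | Music | Sport | Color | Vehicle
---------------------------------------
  1   | pop | golf | purple | truck
  2   | rock | soccer | blue | wagon
  3   | jazz | chess | green | sedan
  4   | classical | swimming | red | coupe
  5   | blues | tennis | yellow | van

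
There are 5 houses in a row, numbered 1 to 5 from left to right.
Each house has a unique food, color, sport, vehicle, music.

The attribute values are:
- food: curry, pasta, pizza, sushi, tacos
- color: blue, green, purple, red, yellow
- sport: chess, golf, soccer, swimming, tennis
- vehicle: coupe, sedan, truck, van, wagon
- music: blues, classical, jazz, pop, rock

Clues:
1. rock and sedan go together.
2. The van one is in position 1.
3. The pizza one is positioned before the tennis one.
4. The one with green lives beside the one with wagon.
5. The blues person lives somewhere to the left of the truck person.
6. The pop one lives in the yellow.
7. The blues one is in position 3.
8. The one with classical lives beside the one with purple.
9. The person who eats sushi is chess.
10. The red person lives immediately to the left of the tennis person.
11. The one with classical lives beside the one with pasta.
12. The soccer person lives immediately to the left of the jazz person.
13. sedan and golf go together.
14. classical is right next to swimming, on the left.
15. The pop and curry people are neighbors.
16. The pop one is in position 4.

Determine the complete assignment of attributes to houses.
Solution:

House | Food | Color | Sport | Vehicle | Music
----------------------------------------------
  1   | pizza | green | soccer | van | classical
  2   | pasta | purple | swimming | wagon | jazz
  3   | sushi | red | chess | coupe | blues
  4   | tacos | yellow | tennis | truck | pop
  5   | curry | blue | golf | sedan | rock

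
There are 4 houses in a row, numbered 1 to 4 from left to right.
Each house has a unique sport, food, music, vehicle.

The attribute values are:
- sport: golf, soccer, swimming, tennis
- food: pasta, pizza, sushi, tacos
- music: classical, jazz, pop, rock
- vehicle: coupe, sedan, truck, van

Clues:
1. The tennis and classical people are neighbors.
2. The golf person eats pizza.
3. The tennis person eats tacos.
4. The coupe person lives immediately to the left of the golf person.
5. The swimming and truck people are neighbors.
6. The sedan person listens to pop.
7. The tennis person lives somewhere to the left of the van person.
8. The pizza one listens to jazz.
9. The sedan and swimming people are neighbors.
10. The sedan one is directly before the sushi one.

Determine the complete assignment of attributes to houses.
Solution:

House | Sport | Food | Music | Vehicle
--------------------------------------
  1   | tennis | tacos | pop | sedan
  2   | swimming | sushi | classical | coupe
  3   | golf | pizza | jazz | truck
  4   | soccer | pasta | rock | van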